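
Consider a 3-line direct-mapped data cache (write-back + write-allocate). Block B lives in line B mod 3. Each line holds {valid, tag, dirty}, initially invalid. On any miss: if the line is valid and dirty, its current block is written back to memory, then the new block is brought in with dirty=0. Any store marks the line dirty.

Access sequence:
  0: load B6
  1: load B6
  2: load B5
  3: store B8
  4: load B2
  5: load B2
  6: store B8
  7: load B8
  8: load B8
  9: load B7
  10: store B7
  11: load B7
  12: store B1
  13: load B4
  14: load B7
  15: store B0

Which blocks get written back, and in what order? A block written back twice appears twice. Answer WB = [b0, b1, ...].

0: R B6 → L0 miss [-]
1: R B6 → L0 hit [-]
2: R B5 → L2 miss [-]
3: W B8 → L2 miss [D]
4: R B2 → L2 miss wb→B8 [-]
5: R B2 → L2 hit [-]
6: W B8 → L2 miss [D]
7: R B8 → L2 hit [D]
8: R B8 → L2 hit [D]
9: R B7 → L1 miss [-]
10: W B7 → L1 hit [D]
11: R B7 → L1 hit [D]
12: W B1 → L1 miss wb→B7 [D]
13: R B4 → L1 miss wb→B1 [-]
14: R B7 → L1 miss [-]
15: W B0 → L0 miss [D]

WB = [8, 7, 1]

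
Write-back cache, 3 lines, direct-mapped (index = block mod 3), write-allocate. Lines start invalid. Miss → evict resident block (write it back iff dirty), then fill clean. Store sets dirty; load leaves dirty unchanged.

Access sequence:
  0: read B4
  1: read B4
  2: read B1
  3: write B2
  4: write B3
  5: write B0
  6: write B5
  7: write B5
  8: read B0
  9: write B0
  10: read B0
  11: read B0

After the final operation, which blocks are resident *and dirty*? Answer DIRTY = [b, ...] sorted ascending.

DIRTY = [0, 5]

0: R B4 → L1 miss [-]
1: R B4 → L1 hit [-]
2: R B1 → L1 miss [-]
3: W B2 → L2 miss [D]
4: W B3 → L0 miss [D]
5: W B0 → L0 miss wb→B3 [D]
6: W B5 → L2 miss wb→B2 [D]
7: W B5 → L2 hit [D]
8: R B0 → L0 hit [D]
9: W B0 → L0 hit [D]
10: R B0 → L0 hit [D]
11: R B0 → L0 hit [D]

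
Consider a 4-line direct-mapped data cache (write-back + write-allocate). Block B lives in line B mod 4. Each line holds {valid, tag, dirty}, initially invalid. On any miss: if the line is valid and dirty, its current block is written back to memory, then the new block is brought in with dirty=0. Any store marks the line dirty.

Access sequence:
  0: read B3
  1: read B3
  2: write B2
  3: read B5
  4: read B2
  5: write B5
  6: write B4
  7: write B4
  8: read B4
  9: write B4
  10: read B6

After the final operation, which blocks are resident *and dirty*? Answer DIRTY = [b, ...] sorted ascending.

DIRTY = [4, 5]

0: R B3 -> L3 miss  d=-]
1: R B3 -> L3 hit  d=-]
2: W B2 -> L2 miss  d=D]
3: R B5 -> L1 miss  d=-]
4: R B2 -> L2 hit  d=D]
5: W B5 -> L1 hit  d=D]
6: W B4 -> L0 miss  d=D]
7: W B4 -> L0 hit  d=D]
8: R B4 -> L0 hit  d=D]
9: W B4 -> L0 hit  d=D]
10: R B6 -> L2 miss wb->B2  d=-]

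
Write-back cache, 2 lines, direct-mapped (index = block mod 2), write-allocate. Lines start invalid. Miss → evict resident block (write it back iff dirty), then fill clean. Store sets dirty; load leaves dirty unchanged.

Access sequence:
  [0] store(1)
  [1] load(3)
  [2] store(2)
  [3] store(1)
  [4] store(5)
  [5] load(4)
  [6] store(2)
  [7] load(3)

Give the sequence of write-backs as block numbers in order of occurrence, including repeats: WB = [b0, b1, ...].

0: W B1 -> L1 miss  d=D]
1: R B3 -> L1 miss wb->B1  d=-]
2: W B2 -> L0 miss  d=D]
3: W B1 -> L1 miss  d=D]
4: W B5 -> L1 miss wb->B1  d=D]
5: R B4 -> L0 miss wb->B2  d=-]
6: W B2 -> L0 miss  d=D]
7: R B3 -> L1 miss wb->B5  d=-]

WB = [1, 1, 2, 5]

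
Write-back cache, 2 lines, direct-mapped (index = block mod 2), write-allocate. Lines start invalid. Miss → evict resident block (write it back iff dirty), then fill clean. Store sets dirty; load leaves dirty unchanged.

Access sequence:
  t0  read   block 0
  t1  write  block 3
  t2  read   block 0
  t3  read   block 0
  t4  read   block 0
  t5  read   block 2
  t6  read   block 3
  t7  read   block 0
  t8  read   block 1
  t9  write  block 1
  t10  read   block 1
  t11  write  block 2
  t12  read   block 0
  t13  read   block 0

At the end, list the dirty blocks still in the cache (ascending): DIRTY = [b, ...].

  0 | R B0 → L0 miss [-]
  1 | W B3 → L1 miss [D]
  2 | R B0 → L0 hit [-]
  3 | R B0 → L0 hit [-]
  4 | R B0 → L0 hit [-]
  5 | R B2 → L0 miss [-]
  6 | R B3 → L1 hit [D]
  7 | R B0 → L0 miss [-]
  8 | R B1 → L1 miss wb→B3 [-]
  9 | W B1 → L1 hit [D]
  10 | R B1 → L1 hit [D]
  11 | W B2 → L0 miss [D]
  12 | R B0 → L0 miss wb→B2 [-]
  13 | R B0 → L0 hit [-]

DIRTY = [1]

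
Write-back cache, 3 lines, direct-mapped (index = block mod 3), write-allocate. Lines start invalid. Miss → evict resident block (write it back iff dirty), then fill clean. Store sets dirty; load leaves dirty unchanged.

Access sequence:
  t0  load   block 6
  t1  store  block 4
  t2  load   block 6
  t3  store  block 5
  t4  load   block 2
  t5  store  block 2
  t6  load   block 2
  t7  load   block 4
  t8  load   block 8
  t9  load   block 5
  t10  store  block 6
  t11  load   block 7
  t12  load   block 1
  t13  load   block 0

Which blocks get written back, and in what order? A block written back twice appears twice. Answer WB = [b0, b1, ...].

0: R B6 → L0 miss [-]
1: W B4 → L1 miss [D]
2: R B6 → L0 hit [-]
3: W B5 → L2 miss [D]
4: R B2 → L2 miss wb→B5 [-]
5: W B2 → L2 hit [D]
6: R B2 → L2 hit [D]
7: R B4 → L1 hit [D]
8: R B8 → L2 miss wb→B2 [-]
9: R B5 → L2 miss [-]
10: W B6 → L0 hit [D]
11: R B7 → L1 miss wb→B4 [-]
12: R B1 → L1 miss [-]
13: R B0 → L0 miss wb→B6 [-]

WB = [5, 2, 4, 6]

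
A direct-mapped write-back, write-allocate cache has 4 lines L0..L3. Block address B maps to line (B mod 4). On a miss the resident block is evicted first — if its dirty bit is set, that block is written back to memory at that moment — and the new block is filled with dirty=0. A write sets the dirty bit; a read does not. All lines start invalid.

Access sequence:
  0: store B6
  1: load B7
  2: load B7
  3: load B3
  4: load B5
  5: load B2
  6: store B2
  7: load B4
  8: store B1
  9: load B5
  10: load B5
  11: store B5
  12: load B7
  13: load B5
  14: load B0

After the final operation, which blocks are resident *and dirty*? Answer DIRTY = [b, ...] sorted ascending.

DIRTY = [2, 5]

0: W B6 -> L2 miss  d=D]
1: R B7 -> L3 miss  d=-]
2: R B7 -> L3 hit  d=-]
3: R B3 -> L3 miss  d=-]
4: R B5 -> L1 miss  d=-]
5: R B2 -> L2 miss wb->B6  d=-]
6: W B2 -> L2 hit  d=D]
7: R B4 -> L0 miss  d=-]
8: W B1 -> L1 miss  d=D]
9: R B5 -> L1 miss wb->B1  d=-]
10: R B5 -> L1 hit  d=-]
11: W B5 -> L1 hit  d=D]
12: R B7 -> L3 miss  d=-]
13: R B5 -> L1 hit  d=D]
14: R B0 -> L0 miss  d=-]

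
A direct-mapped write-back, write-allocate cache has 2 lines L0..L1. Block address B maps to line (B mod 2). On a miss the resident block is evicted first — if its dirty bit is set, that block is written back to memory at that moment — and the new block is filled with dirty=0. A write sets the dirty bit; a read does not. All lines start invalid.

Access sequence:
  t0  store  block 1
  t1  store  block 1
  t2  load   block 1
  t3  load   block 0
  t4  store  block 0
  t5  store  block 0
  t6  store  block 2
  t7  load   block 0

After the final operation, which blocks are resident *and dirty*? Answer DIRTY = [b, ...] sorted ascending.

DIRTY = [1]

0: W B1 → L1 miss [D]
1: W B1 → L1 hit [D]
2: R B1 → L1 hit [D]
3: R B0 → L0 miss [-]
4: W B0 → L0 hit [D]
5: W B0 → L0 hit [D]
6: W B2 → L0 miss wb→B0 [D]
7: R B0 → L0 miss wb→B2 [-]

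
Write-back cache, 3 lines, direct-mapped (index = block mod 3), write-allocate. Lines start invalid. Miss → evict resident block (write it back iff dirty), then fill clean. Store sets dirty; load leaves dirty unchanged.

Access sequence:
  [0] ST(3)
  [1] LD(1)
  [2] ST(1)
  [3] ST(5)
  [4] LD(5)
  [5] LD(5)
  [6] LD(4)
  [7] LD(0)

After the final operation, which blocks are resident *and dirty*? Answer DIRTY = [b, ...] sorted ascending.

DIRTY = [5]

0: W B3 -> L0 miss  d=D]
1: R B1 -> L1 miss  d=-]
2: W B1 -> L1 hit  d=D]
3: W B5 -> L2 miss  d=D]
4: R B5 -> L2 hit  d=D]
5: R B5 -> L2 hit  d=D]
6: R B4 -> L1 miss wb->B1  d=-]
7: R B0 -> L0 miss wb->B3  d=-]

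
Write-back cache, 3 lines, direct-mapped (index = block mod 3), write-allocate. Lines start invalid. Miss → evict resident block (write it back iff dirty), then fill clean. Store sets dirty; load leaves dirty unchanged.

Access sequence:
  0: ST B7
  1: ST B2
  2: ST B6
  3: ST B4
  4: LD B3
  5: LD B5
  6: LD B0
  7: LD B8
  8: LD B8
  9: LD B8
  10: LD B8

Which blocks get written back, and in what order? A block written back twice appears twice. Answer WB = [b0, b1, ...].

WB = [7, 6, 2]

  0 | W B7 → L1 miss [D]
  1 | W B2 → L2 miss [D]
  2 | W B6 → L0 miss [D]
  3 | W B4 → L1 miss wb→B7 [D]
  4 | R B3 → L0 miss wb→B6 [-]
  5 | R B5 → L2 miss wb→B2 [-]
  6 | R B0 → L0 miss [-]
  7 | R B8 → L2 miss [-]
  8 | R B8 → L2 hit [-]
  9 | R B8 → L2 hit [-]
  10 | R B8 → L2 hit [-]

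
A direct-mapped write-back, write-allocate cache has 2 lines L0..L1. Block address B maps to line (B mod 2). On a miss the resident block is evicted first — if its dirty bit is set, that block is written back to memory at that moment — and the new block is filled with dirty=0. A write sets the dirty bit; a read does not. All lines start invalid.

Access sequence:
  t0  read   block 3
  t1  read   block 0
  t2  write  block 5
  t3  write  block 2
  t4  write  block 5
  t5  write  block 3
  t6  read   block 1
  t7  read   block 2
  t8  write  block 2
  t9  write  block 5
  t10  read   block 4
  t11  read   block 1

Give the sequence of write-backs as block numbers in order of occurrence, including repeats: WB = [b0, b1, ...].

0: R B3 -> L1 miss  d=-]
1: R B0 -> L0 miss  d=-]
2: W B5 -> L1 miss  d=D]
3: W B2 -> L0 miss  d=D]
4: W B5 -> L1 hit  d=D]
5: W B3 -> L1 miss wb->B5  d=D]
6: R B1 -> L1 miss wb->B3  d=-]
7: R B2 -> L0 hit  d=D]
8: W B2 -> L0 hit  d=D]
9: W B5 -> L1 miss  d=D]
10: R B4 -> L0 miss wb->B2  d=-]
11: R B1 -> L1 miss wb->B5  d=-]

WB = [5, 3, 2, 5]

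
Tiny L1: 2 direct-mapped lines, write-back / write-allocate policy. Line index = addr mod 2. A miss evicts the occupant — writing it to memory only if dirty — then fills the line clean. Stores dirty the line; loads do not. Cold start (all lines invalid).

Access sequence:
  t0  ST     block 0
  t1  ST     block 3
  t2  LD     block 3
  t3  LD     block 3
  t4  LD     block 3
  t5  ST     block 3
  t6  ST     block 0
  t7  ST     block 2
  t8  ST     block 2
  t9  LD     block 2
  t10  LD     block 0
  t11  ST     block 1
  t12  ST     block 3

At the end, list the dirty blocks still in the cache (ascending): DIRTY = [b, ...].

0: W B0 → L0 miss [D]
1: W B3 → L1 miss [D]
2: R B3 → L1 hit [D]
3: R B3 → L1 hit [D]
4: R B3 → L1 hit [D]
5: W B3 → L1 hit [D]
6: W B0 → L0 hit [D]
7: W B2 → L0 miss wb→B0 [D]
8: W B2 → L0 hit [D]
9: R B2 → L0 hit [D]
10: R B0 → L0 miss wb→B2 [-]
11: W B1 → L1 miss wb→B3 [D]
12: W B3 → L1 miss wb→B1 [D]

DIRTY = [3]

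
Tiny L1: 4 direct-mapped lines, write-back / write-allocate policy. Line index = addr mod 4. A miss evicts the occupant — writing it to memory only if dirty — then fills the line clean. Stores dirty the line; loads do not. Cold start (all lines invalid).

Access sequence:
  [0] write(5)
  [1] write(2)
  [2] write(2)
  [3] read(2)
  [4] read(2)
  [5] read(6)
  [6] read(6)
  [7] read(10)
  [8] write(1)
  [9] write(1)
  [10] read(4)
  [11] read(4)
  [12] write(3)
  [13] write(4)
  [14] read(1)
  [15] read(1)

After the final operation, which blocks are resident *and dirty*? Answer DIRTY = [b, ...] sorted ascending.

DIRTY = [1, 3, 4]

  0 | W B5 → L1 miss [D]
  1 | W B2 → L2 miss [D]
  2 | W B2 → L2 hit [D]
  3 | R B2 → L2 hit [D]
  4 | R B2 → L2 hit [D]
  5 | R B6 → L2 miss wb→B2 [-]
  6 | R B6 → L2 hit [-]
  7 | R B10 → L2 miss [-]
  8 | W B1 → L1 miss wb→B5 [D]
  9 | W B1 → L1 hit [D]
  10 | R B4 → L0 miss [-]
  11 | R B4 → L0 hit [-]
  12 | W B3 → L3 miss [D]
  13 | W B4 → L0 hit [D]
  14 | R B1 → L1 hit [D]
  15 | R B1 → L1 hit [D]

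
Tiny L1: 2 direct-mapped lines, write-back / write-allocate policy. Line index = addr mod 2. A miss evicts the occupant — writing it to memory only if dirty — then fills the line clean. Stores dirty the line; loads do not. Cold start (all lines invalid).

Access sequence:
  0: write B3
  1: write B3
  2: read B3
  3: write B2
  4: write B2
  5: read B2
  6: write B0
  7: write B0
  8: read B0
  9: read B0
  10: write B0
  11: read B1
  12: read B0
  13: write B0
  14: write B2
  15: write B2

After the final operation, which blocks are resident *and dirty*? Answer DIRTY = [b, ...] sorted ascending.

DIRTY = [2]

0: W B3 → L1 miss [D]
1: W B3 → L1 hit [D]
2: R B3 → L1 hit [D]
3: W B2 → L0 miss [D]
4: W B2 → L0 hit [D]
5: R B2 → L0 hit [D]
6: W B0 → L0 miss wb→B2 [D]
7: W B0 → L0 hit [D]
8: R B0 → L0 hit [D]
9: R B0 → L0 hit [D]
10: W B0 → L0 hit [D]
11: R B1 → L1 miss wb→B3 [-]
12: R B0 → L0 hit [D]
13: W B0 → L0 hit [D]
14: W B2 → L0 miss wb→B0 [D]
15: W B2 → L0 hit [D]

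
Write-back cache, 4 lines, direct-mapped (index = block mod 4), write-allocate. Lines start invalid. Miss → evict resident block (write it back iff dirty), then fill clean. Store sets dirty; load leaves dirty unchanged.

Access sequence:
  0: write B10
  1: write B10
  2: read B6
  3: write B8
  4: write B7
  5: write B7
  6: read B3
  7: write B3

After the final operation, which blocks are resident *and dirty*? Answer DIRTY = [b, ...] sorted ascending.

  0 | W B10 → L2 miss [D]
  1 | W B10 → L2 hit [D]
  2 | R B6 → L2 miss wb→B10 [-]
  3 | W B8 → L0 miss [D]
  4 | W B7 → L3 miss [D]
  5 | W B7 → L3 hit [D]
  6 | R B3 → L3 miss wb→B7 [-]
  7 | W B3 → L3 hit [D]

DIRTY = [3, 8]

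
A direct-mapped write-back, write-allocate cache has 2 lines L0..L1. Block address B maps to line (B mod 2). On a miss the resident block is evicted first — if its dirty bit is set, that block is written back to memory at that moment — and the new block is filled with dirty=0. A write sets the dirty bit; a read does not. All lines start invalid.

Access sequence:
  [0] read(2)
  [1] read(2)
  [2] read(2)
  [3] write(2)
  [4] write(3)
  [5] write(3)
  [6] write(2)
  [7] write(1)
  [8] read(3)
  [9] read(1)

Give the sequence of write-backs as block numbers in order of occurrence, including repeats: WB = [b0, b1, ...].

WB = [3, 1]

  0 | R B2 → L0 miss [-]
  1 | R B2 → L0 hit [-]
  2 | R B2 → L0 hit [-]
  3 | W B2 → L0 hit [D]
  4 | W B3 → L1 miss [D]
  5 | W B3 → L1 hit [D]
  6 | W B2 → L0 hit [D]
  7 | W B1 → L1 miss wb→B3 [D]
  8 | R B3 → L1 miss wb→B1 [-]
  9 | R B1 → L1 miss [-]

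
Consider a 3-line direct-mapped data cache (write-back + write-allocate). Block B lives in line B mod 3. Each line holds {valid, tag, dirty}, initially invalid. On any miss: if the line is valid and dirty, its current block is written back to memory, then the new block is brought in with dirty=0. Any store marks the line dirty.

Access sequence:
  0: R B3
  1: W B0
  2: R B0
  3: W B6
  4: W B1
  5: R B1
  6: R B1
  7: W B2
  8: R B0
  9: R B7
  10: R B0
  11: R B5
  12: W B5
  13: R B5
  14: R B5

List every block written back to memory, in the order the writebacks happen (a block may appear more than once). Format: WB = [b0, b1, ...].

WB = [0, 6, 1, 2]

0: R B3 -> L0 miss  d=-]
1: W B0 -> L0 miss  d=D]
2: R B0 -> L0 hit  d=D]
3: W B6 -> L0 miss wb->B0  d=D]
4: W B1 -> L1 miss  d=D]
5: R B1 -> L1 hit  d=D]
6: R B1 -> L1 hit  d=D]
7: W B2 -> L2 miss  d=D]
8: R B0 -> L0 miss wb->B6  d=-]
9: R B7 -> L1 miss wb->B1  d=-]
10: R B0 -> L0 hit  d=-]
11: R B5 -> L2 miss wb->B2  d=-]
12: W B5 -> L2 hit  d=D]
13: R B5 -> L2 hit  d=D]
14: R B5 -> L2 hit  d=D]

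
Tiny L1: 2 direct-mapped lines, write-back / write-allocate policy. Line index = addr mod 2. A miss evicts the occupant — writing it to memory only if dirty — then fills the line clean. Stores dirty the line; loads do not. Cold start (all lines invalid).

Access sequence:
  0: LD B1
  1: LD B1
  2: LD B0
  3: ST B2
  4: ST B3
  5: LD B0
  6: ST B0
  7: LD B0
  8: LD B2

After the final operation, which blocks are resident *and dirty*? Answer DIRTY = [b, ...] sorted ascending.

DIRTY = [3]

0: R B1 -> L1 miss  d=-]
1: R B1 -> L1 hit  d=-]
2: R B0 -> L0 miss  d=-]
3: W B2 -> L0 miss  d=D]
4: W B3 -> L1 miss  d=D]
5: R B0 -> L0 miss wb->B2  d=-]
6: W B0 -> L0 hit  d=D]
7: R B0 -> L0 hit  d=D]
8: R B2 -> L0 miss wb->B0  d=-]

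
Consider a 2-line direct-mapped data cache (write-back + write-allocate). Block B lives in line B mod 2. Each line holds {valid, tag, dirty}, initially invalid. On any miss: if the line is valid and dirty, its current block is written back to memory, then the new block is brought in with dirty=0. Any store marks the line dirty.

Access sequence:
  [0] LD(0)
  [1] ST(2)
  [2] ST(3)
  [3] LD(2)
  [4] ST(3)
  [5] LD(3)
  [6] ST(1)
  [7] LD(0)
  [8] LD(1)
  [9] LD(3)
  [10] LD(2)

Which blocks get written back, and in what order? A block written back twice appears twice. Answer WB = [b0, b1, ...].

0: R B0 -> L0 miss  d=-]
1: W B2 -> L0 miss  d=D]
2: W B3 -> L1 miss  d=D]
3: R B2 -> L0 hit  d=D]
4: W B3 -> L1 hit  d=D]
5: R B3 -> L1 hit  d=D]
6: W B1 -> L1 miss wb->B3  d=D]
7: R B0 -> L0 miss wb->B2  d=-]
8: R B1 -> L1 hit  d=D]
9: R B3 -> L1 miss wb->B1  d=-]
10: R B2 -> L0 miss  d=-]

WB = [3, 2, 1]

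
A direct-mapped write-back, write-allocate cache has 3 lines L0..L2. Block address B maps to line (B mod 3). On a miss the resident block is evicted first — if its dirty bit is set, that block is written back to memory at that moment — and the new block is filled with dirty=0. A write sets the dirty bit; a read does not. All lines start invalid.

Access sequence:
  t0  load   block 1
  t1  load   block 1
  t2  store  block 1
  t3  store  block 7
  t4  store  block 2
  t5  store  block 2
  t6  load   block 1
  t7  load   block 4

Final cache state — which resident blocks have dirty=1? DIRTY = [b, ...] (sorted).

DIRTY = [2]

0: R B1 -> L1 miss  d=-]
1: R B1 -> L1 hit  d=-]
2: W B1 -> L1 hit  d=D]
3: W B7 -> L1 miss wb->B1  d=D]
4: W B2 -> L2 miss  d=D]
5: W B2 -> L2 hit  d=D]
6: R B1 -> L1 miss wb->B7  d=-]
7: R B4 -> L1 miss  d=-]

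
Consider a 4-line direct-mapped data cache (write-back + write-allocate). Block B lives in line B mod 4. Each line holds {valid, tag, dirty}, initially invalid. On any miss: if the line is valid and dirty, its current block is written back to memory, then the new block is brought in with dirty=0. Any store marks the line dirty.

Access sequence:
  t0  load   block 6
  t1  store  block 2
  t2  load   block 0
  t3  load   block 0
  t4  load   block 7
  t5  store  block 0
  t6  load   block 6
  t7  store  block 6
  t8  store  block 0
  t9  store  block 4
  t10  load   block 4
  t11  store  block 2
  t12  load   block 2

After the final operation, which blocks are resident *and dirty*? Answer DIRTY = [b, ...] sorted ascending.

DIRTY = [2, 4]

  0 | R B6 → L2 miss [-]
  1 | W B2 → L2 miss [D]
  2 | R B0 → L0 miss [-]
  3 | R B0 → L0 hit [-]
  4 | R B7 → L3 miss [-]
  5 | W B0 → L0 hit [D]
  6 | R B6 → L2 miss wb→B2 [-]
  7 | W B6 → L2 hit [D]
  8 | W B0 → L0 hit [D]
  9 | W B4 → L0 miss wb→B0 [D]
  10 | R B4 → L0 hit [D]
  11 | W B2 → L2 miss wb→B6 [D]
  12 | R B2 → L2 hit [D]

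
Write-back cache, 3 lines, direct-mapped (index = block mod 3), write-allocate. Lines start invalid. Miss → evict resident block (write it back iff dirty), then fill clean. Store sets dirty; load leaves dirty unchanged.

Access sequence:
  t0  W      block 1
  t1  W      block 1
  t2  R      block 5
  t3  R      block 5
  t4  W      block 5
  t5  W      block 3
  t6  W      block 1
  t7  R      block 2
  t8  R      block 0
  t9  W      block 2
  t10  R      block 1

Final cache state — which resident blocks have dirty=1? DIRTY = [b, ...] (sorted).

0: W B1 -> L1 miss  d=D]
1: W B1 -> L1 hit  d=D]
2: R B5 -> L2 miss  d=-]
3: R B5 -> L2 hit  d=-]
4: W B5 -> L2 hit  d=D]
5: W B3 -> L0 miss  d=D]
6: W B1 -> L1 hit  d=D]
7: R B2 -> L2 miss wb->B5  d=-]
8: R B0 -> L0 miss wb->B3  d=-]
9: W B2 -> L2 hit  d=D]
10: R B1 -> L1 hit  d=D]

DIRTY = [1, 2]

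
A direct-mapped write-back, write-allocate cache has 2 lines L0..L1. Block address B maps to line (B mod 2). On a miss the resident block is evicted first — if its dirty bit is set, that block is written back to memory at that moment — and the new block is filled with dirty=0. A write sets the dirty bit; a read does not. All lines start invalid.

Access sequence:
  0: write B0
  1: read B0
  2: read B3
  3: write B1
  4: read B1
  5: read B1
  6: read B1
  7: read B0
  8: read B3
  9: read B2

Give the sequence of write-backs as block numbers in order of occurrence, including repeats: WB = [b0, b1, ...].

0: W B0 -> L0 miss  d=D]
1: R B0 -> L0 hit  d=D]
2: R B3 -> L1 miss  d=-]
3: W B1 -> L1 miss  d=D]
4: R B1 -> L1 hit  d=D]
5: R B1 -> L1 hit  d=D]
6: R B1 -> L1 hit  d=D]
7: R B0 -> L0 hit  d=D]
8: R B3 -> L1 miss wb->B1  d=-]
9: R B2 -> L0 miss wb->B0  d=-]

WB = [1, 0]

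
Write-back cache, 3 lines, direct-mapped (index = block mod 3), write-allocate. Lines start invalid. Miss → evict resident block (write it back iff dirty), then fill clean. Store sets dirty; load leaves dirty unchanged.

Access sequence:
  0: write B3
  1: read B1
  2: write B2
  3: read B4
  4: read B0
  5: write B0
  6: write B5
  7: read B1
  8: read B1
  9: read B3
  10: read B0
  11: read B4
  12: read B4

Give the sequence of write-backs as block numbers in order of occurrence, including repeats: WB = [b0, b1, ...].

0: W B3 -> L0 miss  d=D]
1: R B1 -> L1 miss  d=-]
2: W B2 -> L2 miss  d=D]
3: R B4 -> L1 miss  d=-]
4: R B0 -> L0 miss wb->B3  d=-]
5: W B0 -> L0 hit  d=D]
6: W B5 -> L2 miss wb->B2  d=D]
7: R B1 -> L1 miss  d=-]
8: R B1 -> L1 hit  d=-]
9: R B3 -> L0 miss wb->B0  d=-]
10: R B0 -> L0 miss  d=-]
11: R B4 -> L1 miss  d=-]
12: R B4 -> L1 hit  d=-]

WB = [3, 2, 0]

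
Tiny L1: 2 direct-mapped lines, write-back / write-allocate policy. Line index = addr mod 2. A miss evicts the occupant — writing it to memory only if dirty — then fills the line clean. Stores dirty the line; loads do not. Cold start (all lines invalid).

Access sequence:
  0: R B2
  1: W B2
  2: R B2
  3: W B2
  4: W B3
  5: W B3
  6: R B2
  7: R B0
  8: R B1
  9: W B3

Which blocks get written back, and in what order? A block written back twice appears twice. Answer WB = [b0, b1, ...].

0: R B2 -> L0 miss  d=-]
1: W B2 -> L0 hit  d=D]
2: R B2 -> L0 hit  d=D]
3: W B2 -> L0 hit  d=D]
4: W B3 -> L1 miss  d=D]
5: W B3 -> L1 hit  d=D]
6: R B2 -> L0 hit  d=D]
7: R B0 -> L0 miss wb->B2  d=-]
8: R B1 -> L1 miss wb->B3  d=-]
9: W B3 -> L1 miss  d=D]

WB = [2, 3]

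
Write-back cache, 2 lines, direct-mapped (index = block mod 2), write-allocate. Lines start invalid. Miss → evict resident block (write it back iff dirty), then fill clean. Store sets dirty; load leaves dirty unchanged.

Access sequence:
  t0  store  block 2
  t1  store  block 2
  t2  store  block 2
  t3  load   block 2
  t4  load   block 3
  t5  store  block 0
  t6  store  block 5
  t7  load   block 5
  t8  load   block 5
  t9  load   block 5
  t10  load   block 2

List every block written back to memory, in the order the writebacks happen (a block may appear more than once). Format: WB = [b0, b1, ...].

WB = [2, 0]

  0 | W B2 → L0 miss [D]
  1 | W B2 → L0 hit [D]
  2 | W B2 → L0 hit [D]
  3 | R B2 → L0 hit [D]
  4 | R B3 → L1 miss [-]
  5 | W B0 → L0 miss wb→B2 [D]
  6 | W B5 → L1 miss [D]
  7 | R B5 → L1 hit [D]
  8 | R B5 → L1 hit [D]
  9 | R B5 → L1 hit [D]
  10 | R B2 → L0 miss wb→B0 [-]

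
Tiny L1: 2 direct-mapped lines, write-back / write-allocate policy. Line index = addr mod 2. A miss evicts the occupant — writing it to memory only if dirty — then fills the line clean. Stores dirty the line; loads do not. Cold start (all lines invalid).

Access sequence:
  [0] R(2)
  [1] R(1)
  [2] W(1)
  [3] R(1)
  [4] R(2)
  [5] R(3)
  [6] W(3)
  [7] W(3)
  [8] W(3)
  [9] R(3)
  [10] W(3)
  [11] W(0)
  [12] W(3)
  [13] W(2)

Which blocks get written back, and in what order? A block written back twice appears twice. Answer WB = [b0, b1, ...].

0: R B2 → L0 miss [-]
1: R B1 → L1 miss [-]
2: W B1 → L1 hit [D]
3: R B1 → L1 hit [D]
4: R B2 → L0 hit [-]
5: R B3 → L1 miss wb→B1 [-]
6: W B3 → L1 hit [D]
7: W B3 → L1 hit [D]
8: W B3 → L1 hit [D]
9: R B3 → L1 hit [D]
10: W B3 → L1 hit [D]
11: W B0 → L0 miss [D]
12: W B3 → L1 hit [D]
13: W B2 → L0 miss wb→B0 [D]

WB = [1, 0]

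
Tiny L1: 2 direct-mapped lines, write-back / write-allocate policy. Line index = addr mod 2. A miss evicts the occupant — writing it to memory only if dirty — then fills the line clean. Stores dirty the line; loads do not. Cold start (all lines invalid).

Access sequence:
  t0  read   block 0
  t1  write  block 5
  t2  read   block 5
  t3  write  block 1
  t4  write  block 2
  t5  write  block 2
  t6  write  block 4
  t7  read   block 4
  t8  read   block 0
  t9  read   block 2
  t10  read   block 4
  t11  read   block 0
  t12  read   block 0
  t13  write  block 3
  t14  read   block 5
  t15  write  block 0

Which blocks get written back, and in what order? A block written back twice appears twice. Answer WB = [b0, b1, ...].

WB = [5, 2, 4, 1, 3]

0: R B0 -> L0 miss  d=-]
1: W B5 -> L1 miss  d=D]
2: R B5 -> L1 hit  d=D]
3: W B1 -> L1 miss wb->B5  d=D]
4: W B2 -> L0 miss  d=D]
5: W B2 -> L0 hit  d=D]
6: W B4 -> L0 miss wb->B2  d=D]
7: R B4 -> L0 hit  d=D]
8: R B0 -> L0 miss wb->B4  d=-]
9: R B2 -> L0 miss  d=-]
10: R B4 -> L0 miss  d=-]
11: R B0 -> L0 miss  d=-]
12: R B0 -> L0 hit  d=-]
13: W B3 -> L1 miss wb->B1  d=D]
14: R B5 -> L1 miss wb->B3  d=-]
15: W B0 -> L0 hit  d=D]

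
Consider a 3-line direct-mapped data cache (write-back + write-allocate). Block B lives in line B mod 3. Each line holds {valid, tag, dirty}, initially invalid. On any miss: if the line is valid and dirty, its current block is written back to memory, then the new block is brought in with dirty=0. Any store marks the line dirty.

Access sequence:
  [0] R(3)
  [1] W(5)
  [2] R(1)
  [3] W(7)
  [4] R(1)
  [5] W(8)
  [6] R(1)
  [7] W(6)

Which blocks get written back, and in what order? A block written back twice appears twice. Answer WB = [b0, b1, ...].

  0 | R B3 → L0 miss [-]
  1 | W B5 → L2 miss [D]
  2 | R B1 → L1 miss [-]
  3 | W B7 → L1 miss [D]
  4 | R B1 → L1 miss wb→B7 [-]
  5 | W B8 → L2 miss wb→B5 [D]
  6 | R B1 → L1 hit [-]
  7 | W B6 → L0 miss [D]

WB = [7, 5]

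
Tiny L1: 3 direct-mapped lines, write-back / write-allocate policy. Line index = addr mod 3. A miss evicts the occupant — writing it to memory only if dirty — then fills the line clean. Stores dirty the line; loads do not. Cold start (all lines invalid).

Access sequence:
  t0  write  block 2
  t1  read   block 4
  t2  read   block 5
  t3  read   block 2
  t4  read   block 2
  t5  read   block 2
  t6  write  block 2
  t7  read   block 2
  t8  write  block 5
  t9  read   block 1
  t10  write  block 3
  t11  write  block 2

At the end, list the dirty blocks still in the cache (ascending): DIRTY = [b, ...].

DIRTY = [2, 3]

  0 | W B2 → L2 miss [D]
  1 | R B4 → L1 miss [-]
  2 | R B5 → L2 miss wb→B2 [-]
  3 | R B2 → L2 miss [-]
  4 | R B2 → L2 hit [-]
  5 | R B2 → L2 hit [-]
  6 | W B2 → L2 hit [D]
  7 | R B2 → L2 hit [D]
  8 | W B5 → L2 miss wb→B2 [D]
  9 | R B1 → L1 miss [-]
  10 | W B3 → L0 miss [D]
  11 | W B2 → L2 miss wb→B5 [D]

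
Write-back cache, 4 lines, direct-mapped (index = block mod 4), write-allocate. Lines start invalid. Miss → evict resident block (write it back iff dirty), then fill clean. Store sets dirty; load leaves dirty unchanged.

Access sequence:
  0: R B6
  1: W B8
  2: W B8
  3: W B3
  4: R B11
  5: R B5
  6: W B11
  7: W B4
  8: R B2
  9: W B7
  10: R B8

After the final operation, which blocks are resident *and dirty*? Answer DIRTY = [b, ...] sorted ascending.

0: R B6 → L2 miss [-]
1: W B8 → L0 miss [D]
2: W B8 → L0 hit [D]
3: W B3 → L3 miss [D]
4: R B11 → L3 miss wb→B3 [-]
5: R B5 → L1 miss [-]
6: W B11 → L3 hit [D]
7: W B4 → L0 miss wb→B8 [D]
8: R B2 → L2 miss [-]
9: W B7 → L3 miss wb→B11 [D]
10: R B8 → L0 miss wb→B4 [-]

DIRTY = [7]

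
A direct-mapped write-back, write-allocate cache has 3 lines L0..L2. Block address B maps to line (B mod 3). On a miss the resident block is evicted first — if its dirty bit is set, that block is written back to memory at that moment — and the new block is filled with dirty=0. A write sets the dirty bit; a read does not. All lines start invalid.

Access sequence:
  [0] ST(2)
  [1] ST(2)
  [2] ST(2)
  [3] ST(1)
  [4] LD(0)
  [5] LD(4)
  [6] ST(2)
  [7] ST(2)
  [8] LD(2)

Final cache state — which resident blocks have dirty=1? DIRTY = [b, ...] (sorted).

0: W B2 -> L2 miss  d=D]
1: W B2 -> L2 hit  d=D]
2: W B2 -> L2 hit  d=D]
3: W B1 -> L1 miss  d=D]
4: R B0 -> L0 miss  d=-]
5: R B4 -> L1 miss wb->B1  d=-]
6: W B2 -> L2 hit  d=D]
7: W B2 -> L2 hit  d=D]
8: R B2 -> L2 hit  d=D]

DIRTY = [2]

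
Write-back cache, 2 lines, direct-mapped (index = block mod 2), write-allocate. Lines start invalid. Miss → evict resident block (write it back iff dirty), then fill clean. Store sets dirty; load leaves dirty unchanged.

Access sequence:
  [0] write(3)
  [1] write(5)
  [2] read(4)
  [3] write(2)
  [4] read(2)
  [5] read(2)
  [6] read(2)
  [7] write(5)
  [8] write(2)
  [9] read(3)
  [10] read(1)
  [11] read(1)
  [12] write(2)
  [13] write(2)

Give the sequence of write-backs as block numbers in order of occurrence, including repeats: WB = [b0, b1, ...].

0: W B3 → L1 miss [D]
1: W B5 → L1 miss wb→B3 [D]
2: R B4 → L0 miss [-]
3: W B2 → L0 miss [D]
4: R B2 → L0 hit [D]
5: R B2 → L0 hit [D]
6: R B2 → L0 hit [D]
7: W B5 → L1 hit [D]
8: W B2 → L0 hit [D]
9: R B3 → L1 miss wb→B5 [-]
10: R B1 → L1 miss [-]
11: R B1 → L1 hit [-]
12: W B2 → L0 hit [D]
13: W B2 → L0 hit [D]

WB = [3, 5]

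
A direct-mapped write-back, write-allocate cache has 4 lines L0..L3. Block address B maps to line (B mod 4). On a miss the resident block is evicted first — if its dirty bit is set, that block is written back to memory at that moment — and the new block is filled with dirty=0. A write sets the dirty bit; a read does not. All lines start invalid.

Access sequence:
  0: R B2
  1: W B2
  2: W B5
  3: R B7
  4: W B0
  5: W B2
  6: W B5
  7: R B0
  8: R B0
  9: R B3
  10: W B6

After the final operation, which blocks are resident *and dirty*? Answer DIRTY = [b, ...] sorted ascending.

DIRTY = [0, 5, 6]

0: R B2 -> L2 miss  d=-]
1: W B2 -> L2 hit  d=D]
2: W B5 -> L1 miss  d=D]
3: R B7 -> L3 miss  d=-]
4: W B0 -> L0 miss  d=D]
5: W B2 -> L2 hit  d=D]
6: W B5 -> L1 hit  d=D]
7: R B0 -> L0 hit  d=D]
8: R B0 -> L0 hit  d=D]
9: R B3 -> L3 miss  d=-]
10: W B6 -> L2 miss wb->B2  d=D]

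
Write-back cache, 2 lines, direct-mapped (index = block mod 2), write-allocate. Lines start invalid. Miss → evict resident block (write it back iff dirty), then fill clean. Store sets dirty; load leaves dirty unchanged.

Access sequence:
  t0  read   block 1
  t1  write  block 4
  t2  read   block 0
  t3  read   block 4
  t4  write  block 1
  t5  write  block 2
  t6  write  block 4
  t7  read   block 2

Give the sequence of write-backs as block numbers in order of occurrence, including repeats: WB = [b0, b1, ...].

WB = [4, 2, 4]

  0 | R B1 → L1 miss [-]
  1 | W B4 → L0 miss [D]
  2 | R B0 → L0 miss wb→B4 [-]
  3 | R B4 → L0 miss [-]
  4 | W B1 → L1 hit [D]
  5 | W B2 → L0 miss [D]
  6 | W B4 → L0 miss wb→B2 [D]
  7 | R B2 → L0 miss wb→B4 [-]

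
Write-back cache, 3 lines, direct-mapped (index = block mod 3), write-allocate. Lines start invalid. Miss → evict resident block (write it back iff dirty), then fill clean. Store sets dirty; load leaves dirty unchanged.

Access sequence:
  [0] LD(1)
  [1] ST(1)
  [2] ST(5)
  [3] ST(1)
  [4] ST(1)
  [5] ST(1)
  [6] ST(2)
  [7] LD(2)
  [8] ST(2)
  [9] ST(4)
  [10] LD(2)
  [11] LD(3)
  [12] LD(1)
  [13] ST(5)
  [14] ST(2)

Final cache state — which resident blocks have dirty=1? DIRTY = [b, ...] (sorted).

0: R B1 -> L1 miss  d=-]
1: W B1 -> L1 hit  d=D]
2: W B5 -> L2 miss  d=D]
3: W B1 -> L1 hit  d=D]
4: W B1 -> L1 hit  d=D]
5: W B1 -> L1 hit  d=D]
6: W B2 -> L2 miss wb->B5  d=D]
7: R B2 -> L2 hit  d=D]
8: W B2 -> L2 hit  d=D]
9: W B4 -> L1 miss wb->B1  d=D]
10: R B2 -> L2 hit  d=D]
11: R B3 -> L0 miss  d=-]
12: R B1 -> L1 miss wb->B4  d=-]
13: W B5 -> L2 miss wb->B2  d=D]
14: W B2 -> L2 miss wb->B5  d=D]

DIRTY = [2]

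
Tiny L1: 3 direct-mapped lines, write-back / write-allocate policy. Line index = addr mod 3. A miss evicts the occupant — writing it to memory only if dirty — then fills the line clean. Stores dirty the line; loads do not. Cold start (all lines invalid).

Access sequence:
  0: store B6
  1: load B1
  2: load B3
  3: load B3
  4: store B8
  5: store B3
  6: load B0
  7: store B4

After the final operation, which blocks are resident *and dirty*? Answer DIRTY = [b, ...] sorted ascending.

  0 | W B6 → L0 miss [D]
  1 | R B1 → L1 miss [-]
  2 | R B3 → L0 miss wb→B6 [-]
  3 | R B3 → L0 hit [-]
  4 | W B8 → L2 miss [D]
  5 | W B3 → L0 hit [D]
  6 | R B0 → L0 miss wb→B3 [-]
  7 | W B4 → L1 miss [D]

DIRTY = [4, 8]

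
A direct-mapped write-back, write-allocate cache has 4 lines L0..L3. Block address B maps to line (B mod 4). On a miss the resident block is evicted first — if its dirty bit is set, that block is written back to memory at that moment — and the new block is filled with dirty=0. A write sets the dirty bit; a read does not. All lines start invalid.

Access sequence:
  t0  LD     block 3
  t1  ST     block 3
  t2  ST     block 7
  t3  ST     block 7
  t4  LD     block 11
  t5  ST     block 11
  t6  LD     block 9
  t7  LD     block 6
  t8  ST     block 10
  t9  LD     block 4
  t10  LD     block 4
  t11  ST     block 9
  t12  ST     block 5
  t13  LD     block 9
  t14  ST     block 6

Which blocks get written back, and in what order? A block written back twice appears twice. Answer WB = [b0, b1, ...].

0: R B3 -> L3 miss  d=-]
1: W B3 -> L3 hit  d=D]
2: W B7 -> L3 miss wb->B3  d=D]
3: W B7 -> L3 hit  d=D]
4: R B11 -> L3 miss wb->B7  d=-]
5: W B11 -> L3 hit  d=D]
6: R B9 -> L1 miss  d=-]
7: R B6 -> L2 miss  d=-]
8: W B10 -> L2 miss  d=D]
9: R B4 -> L0 miss  d=-]
10: R B4 -> L0 hit  d=-]
11: W B9 -> L1 hit  d=D]
12: W B5 -> L1 miss wb->B9  d=D]
13: R B9 -> L1 miss wb->B5  d=-]
14: W B6 -> L2 miss wb->B10  d=D]

WB = [3, 7, 9, 5, 10]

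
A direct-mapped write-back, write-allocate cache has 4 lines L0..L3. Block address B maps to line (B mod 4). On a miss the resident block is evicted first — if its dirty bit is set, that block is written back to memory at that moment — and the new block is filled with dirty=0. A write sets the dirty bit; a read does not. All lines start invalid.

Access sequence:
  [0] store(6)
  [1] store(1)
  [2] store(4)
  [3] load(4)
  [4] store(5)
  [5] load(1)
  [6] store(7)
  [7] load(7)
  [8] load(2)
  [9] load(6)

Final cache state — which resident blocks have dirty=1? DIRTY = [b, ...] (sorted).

DIRTY = [4, 7]

  0 | W B6 → L2 miss [D]
  1 | W B1 → L1 miss [D]
  2 | W B4 → L0 miss [D]
  3 | R B4 → L0 hit [D]
  4 | W B5 → L1 miss wb→B1 [D]
  5 | R B1 → L1 miss wb→B5 [-]
  6 | W B7 → L3 miss [D]
  7 | R B7 → L3 hit [D]
  8 | R B2 → L2 miss wb→B6 [-]
  9 | R B6 → L2 miss [-]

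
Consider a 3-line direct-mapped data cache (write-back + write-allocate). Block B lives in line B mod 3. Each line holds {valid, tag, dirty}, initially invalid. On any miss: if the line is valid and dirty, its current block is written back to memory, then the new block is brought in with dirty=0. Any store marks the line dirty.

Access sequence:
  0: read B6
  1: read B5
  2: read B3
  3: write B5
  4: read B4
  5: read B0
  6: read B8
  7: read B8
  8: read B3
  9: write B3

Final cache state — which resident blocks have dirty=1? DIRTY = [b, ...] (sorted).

DIRTY = [3]

0: R B6 → L0 miss [-]
1: R B5 → L2 miss [-]
2: R B3 → L0 miss [-]
3: W B5 → L2 hit [D]
4: R B4 → L1 miss [-]
5: R B0 → L0 miss [-]
6: R B8 → L2 miss wb→B5 [-]
7: R B8 → L2 hit [-]
8: R B3 → L0 miss [-]
9: W B3 → L0 hit [D]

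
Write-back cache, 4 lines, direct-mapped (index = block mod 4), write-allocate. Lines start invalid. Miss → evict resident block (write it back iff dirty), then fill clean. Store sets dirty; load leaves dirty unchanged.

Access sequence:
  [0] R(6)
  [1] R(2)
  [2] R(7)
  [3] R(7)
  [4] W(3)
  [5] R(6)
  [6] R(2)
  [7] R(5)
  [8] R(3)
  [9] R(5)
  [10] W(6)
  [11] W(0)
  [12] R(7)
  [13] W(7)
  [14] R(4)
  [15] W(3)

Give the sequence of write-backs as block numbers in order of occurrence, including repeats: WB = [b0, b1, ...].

0: R B6 → L2 miss [-]
1: R B2 → L2 miss [-]
2: R B7 → L3 miss [-]
3: R B7 → L3 hit [-]
4: W B3 → L3 miss [D]
5: R B6 → L2 miss [-]
6: R B2 → L2 miss [-]
7: R B5 → L1 miss [-]
8: R B3 → L3 hit [D]
9: R B5 → L1 hit [-]
10: W B6 → L2 miss [D]
11: W B0 → L0 miss [D]
12: R B7 → L3 miss wb→B3 [-]
13: W B7 → L3 hit [D]
14: R B4 → L0 miss wb→B0 [-]
15: W B3 → L3 miss wb→B7 [D]

WB = [3, 0, 7]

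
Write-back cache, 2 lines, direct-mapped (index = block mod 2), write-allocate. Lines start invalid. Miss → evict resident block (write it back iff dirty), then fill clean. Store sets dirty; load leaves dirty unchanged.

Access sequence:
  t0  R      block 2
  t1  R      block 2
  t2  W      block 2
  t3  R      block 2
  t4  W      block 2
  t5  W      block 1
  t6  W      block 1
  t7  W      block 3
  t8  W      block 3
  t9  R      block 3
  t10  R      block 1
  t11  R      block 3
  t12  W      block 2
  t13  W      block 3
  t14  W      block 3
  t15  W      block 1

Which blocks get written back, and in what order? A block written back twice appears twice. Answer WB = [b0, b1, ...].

WB = [1, 3, 3]

0: R B2 -> L0 miss  d=-]
1: R B2 -> L0 hit  d=-]
2: W B2 -> L0 hit  d=D]
3: R B2 -> L0 hit  d=D]
4: W B2 -> L0 hit  d=D]
5: W B1 -> L1 miss  d=D]
6: W B1 -> L1 hit  d=D]
7: W B3 -> L1 miss wb->B1  d=D]
8: W B3 -> L1 hit  d=D]
9: R B3 -> L1 hit  d=D]
10: R B1 -> L1 miss wb->B3  d=-]
11: R B3 -> L1 miss  d=-]
12: W B2 -> L0 hit  d=D]
13: W B3 -> L1 hit  d=D]
14: W B3 -> L1 hit  d=D]
15: W B1 -> L1 miss wb->B3  d=D]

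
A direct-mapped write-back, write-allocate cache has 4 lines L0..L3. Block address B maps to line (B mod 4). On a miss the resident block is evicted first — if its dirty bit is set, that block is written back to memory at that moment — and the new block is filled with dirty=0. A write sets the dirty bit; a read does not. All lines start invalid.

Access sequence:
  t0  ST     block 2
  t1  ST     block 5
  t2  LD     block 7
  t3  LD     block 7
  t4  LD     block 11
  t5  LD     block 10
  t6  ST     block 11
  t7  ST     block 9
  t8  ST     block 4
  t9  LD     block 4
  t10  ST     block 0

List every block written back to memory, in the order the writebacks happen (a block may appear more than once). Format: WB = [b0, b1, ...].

0: W B2 → L2 miss [D]
1: W B5 → L1 miss [D]
2: R B7 → L3 miss [-]
3: R B7 → L3 hit [-]
4: R B11 → L3 miss [-]
5: R B10 → L2 miss wb→B2 [-]
6: W B11 → L3 hit [D]
7: W B9 → L1 miss wb→B5 [D]
8: W B4 → L0 miss [D]
9: R B4 → L0 hit [D]
10: W B0 → L0 miss wb→B4 [D]

WB = [2, 5, 4]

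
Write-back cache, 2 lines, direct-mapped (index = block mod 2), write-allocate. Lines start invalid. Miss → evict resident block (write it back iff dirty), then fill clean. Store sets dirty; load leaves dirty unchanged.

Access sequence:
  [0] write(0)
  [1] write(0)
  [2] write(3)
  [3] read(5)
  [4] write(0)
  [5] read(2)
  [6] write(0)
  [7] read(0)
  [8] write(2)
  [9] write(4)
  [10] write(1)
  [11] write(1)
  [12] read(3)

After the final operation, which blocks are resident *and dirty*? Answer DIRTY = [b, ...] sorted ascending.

DIRTY = [4]

0: W B0 → L0 miss [D]
1: W B0 → L0 hit [D]
2: W B3 → L1 miss [D]
3: R B5 → L1 miss wb→B3 [-]
4: W B0 → L0 hit [D]
5: R B2 → L0 miss wb→B0 [-]
6: W B0 → L0 miss [D]
7: R B0 → L0 hit [D]
8: W B2 → L0 miss wb→B0 [D]
9: W B4 → L0 miss wb→B2 [D]
10: W B1 → L1 miss [D]
11: W B1 → L1 hit [D]
12: R B3 → L1 miss wb→B1 [-]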